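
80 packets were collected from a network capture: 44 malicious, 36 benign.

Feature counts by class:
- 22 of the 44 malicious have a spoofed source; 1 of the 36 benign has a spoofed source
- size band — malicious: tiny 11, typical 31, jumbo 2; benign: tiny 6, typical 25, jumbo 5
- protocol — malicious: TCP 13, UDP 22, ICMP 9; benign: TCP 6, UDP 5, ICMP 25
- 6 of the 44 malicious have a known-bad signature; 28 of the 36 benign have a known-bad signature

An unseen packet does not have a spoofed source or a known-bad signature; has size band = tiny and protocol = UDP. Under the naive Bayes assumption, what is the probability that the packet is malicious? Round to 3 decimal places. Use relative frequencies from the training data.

malicious: (44/80) × (22/44) × (11/44) × (22/44) × (38/44) = 0.0296875
benign: (36/80) × (35/36) × (6/36) × (5/36) × (8/36) ≈ 0.00225051
P(malicious | x) = 0.0296875 / 0.03193801 ≈ 0.930

0.930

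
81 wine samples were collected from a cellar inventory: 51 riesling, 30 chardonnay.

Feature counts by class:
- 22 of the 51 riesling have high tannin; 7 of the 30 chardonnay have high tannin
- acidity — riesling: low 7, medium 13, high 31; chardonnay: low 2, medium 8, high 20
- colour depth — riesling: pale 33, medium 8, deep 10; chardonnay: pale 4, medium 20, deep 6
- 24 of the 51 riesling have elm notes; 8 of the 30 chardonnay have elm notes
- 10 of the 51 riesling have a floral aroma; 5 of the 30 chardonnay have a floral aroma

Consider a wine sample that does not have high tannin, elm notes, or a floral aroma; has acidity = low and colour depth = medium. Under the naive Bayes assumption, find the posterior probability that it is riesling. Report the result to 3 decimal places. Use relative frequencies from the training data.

0.298

riesling: (51/81) × (29/51) × (7/51) × (8/51) × (27/51) × (41/51) ≈ 0.00328071
chardonnay: (30/81) × (23/30) × (2/30) × (20/30) × (22/30) × (25/30) ≈ 0.00771224
P(riesling | x) = 0.00328071 / 0.01099295 ≈ 0.298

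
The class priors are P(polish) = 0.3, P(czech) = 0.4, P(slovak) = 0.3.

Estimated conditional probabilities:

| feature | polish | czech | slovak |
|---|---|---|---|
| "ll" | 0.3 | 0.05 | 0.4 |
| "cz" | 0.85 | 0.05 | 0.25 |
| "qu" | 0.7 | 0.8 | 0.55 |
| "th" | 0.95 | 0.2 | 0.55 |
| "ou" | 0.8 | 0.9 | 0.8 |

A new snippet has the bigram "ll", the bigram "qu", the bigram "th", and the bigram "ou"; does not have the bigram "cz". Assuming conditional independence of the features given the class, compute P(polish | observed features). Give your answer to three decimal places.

0.227

polish: 0.3 × 0.3 × (1−0.85) × 0.7 × 0.95 × 0.8 = 0.007182
czech: 0.4 × 0.05 × (1−0.05) × 0.8 × 0.2 × 0.9 = 0.002736
slovak: 0.3 × 0.4 × (1−0.25) × 0.55 × 0.55 × 0.8 = 0.02178
P(polish | x) = 0.007182 / 0.031698 ≈ 0.227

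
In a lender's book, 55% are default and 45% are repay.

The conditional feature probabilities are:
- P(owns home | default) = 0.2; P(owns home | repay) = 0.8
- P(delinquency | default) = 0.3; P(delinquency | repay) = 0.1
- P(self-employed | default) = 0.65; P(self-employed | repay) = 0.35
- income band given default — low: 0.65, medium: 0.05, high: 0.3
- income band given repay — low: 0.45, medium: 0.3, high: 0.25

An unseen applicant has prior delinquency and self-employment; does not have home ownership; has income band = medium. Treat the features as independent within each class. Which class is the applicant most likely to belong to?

default: 0.55 × (1−0.2) × 0.3 × 0.65 × 0.05 = 0.00429
repay: 0.45 × (1−0.8) × 0.1 × 0.35 × 0.3 = 0.000945
Highest score → default.

default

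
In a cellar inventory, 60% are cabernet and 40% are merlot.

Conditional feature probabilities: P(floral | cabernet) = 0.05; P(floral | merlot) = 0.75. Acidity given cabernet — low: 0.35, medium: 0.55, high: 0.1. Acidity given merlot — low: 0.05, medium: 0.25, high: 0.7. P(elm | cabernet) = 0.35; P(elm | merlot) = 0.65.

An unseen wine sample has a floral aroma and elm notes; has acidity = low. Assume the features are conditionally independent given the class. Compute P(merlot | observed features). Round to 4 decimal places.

cabernet: 0.6 × 0.05 × 0.35 × 0.35 = 0.003675
merlot: 0.4 × 0.75 × 0.05 × 0.65 = 0.00975
P(merlot | x) = 0.00975 / 0.013425 ≈ 0.7263

0.7263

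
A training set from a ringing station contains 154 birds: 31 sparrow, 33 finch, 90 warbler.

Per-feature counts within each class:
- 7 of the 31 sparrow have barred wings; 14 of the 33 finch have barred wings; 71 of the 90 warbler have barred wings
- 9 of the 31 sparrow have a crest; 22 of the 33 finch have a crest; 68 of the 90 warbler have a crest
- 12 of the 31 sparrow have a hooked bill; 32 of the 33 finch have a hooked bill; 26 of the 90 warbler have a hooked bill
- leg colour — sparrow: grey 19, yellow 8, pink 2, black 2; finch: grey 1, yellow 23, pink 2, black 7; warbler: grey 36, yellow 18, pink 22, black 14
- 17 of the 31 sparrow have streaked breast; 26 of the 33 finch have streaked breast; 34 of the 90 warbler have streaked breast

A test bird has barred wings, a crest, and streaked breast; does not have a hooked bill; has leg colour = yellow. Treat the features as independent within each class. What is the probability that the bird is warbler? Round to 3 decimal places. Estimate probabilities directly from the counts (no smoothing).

0.897

sparrow: (31/154) × (7/31) × (9/31) × (19/31) × (8/31) × (17/31) ≈ 0.00114463
finch: (33/154) × (14/33) × (22/33) × (1/33) × (23/33) × (26/33) ≈ 0.0010085
warbler: (90/154) × (71/90) × (68/90) × (64/90) × (18/90) × (34/90) ≈ 0.0187158
P(warbler | x) = 0.0187158 / 0.02086893 ≈ 0.897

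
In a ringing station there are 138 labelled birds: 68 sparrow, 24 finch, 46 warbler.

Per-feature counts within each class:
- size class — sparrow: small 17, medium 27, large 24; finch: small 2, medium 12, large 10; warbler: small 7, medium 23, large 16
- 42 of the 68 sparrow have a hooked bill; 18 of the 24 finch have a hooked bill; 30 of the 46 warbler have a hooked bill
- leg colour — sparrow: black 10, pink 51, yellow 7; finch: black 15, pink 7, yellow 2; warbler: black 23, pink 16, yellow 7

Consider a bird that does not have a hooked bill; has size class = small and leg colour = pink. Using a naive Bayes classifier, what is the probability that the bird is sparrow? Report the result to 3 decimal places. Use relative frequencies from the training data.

0.831

sparrow: (68/138) × (17/68) × (26/68) × (51/68) ≈ 0.0353261
finch: (24/138) × (2/24) × (6/24) × (7/24) ≈ 0.00105676
warbler: (46/138) × (7/46) × (16/46) × (16/46) ≈ 0.00613682
P(sparrow | x) = 0.0353261 / 0.04251968 ≈ 0.831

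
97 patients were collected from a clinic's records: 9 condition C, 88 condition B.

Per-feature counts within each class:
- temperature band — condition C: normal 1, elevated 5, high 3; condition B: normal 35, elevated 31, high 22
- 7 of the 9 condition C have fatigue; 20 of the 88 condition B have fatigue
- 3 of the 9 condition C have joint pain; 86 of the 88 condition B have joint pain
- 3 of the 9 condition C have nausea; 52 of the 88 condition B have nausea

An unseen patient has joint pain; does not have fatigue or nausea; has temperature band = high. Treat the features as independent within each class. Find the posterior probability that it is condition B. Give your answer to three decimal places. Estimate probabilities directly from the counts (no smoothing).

0.979

condition C: (9/97) × (3/9) × (2/9) × (3/9) × (6/9) ≈ 0.0015273
condition B: (88/97) × (22/88) × (68/88) × (86/88) × (36/88) ≈ 0.0700669
P(condition B | x) = 0.0700669 / 0.0715942 ≈ 0.979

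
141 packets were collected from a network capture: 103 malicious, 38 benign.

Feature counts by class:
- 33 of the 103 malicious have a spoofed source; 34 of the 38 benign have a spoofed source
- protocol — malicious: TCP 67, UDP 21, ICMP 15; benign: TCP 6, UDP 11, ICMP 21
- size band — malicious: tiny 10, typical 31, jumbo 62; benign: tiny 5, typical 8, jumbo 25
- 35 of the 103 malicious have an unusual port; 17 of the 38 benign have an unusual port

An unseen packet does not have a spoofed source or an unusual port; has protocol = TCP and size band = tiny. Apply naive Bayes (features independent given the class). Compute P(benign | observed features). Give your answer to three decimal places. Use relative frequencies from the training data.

0.015

malicious: (103/141) × (70/103) × (67/103) × (10/103) × (68/103) ≈ 0.0206991
benign: (38/141) × (4/38) × (6/38) × (5/38) × (21/38) ≈ 0.00032571
P(benign | x) = 0.00032571 / 0.02102481 ≈ 0.015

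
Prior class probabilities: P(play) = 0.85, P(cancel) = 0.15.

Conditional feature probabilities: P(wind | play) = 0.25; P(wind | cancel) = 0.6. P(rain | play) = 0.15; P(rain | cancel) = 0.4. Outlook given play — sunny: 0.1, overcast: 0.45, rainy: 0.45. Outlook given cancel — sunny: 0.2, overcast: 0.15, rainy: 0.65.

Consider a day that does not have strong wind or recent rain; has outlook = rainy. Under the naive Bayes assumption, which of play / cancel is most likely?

play

play: 0.85 × (1−0.25) × (1−0.15) × 0.45 = 0.24384375
cancel: 0.15 × (1−0.6) × (1−0.4) × 0.65 = 0.0234
Highest score → play.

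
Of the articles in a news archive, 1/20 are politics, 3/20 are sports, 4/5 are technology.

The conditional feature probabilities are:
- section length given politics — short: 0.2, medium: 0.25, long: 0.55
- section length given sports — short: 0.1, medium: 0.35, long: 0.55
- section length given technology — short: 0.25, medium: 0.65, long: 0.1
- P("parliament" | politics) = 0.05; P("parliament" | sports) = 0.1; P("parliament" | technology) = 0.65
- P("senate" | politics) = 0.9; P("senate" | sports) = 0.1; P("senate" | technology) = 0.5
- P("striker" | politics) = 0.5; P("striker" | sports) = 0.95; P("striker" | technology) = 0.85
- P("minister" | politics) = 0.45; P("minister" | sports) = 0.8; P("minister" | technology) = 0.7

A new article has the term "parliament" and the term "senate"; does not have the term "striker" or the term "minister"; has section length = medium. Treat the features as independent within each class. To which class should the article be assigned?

technology

politics: 0.05 × 0.25 × 0.05 × 0.9 × (1−0.5) × (1−0.45) = 0.0001546875
sports: 0.15 × 0.35 × 0.1 × 0.1 × (1−0.95) × (1−0.8) = 0.00000525
technology: 0.8 × 0.65 × 0.65 × 0.5 × (1−0.85) × (1−0.7) = 0.007605
Highest score → technology.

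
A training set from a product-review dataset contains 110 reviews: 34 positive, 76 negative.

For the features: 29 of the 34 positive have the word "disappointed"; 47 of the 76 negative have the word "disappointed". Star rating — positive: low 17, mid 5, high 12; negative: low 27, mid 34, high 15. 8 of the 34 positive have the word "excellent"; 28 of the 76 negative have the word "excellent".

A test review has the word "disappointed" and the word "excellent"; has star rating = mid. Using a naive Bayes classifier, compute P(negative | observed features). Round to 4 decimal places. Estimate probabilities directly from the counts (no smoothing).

positive: (34/110) × (29/34) × (5/34) × (8/34) ≈ 0.00912237
negative: (76/110) × (47/76) × (34/76) × (28/76) ≈ 0.0704231
P(negative | x) = 0.0704231 / 0.07954547 ≈ 0.8853

0.8853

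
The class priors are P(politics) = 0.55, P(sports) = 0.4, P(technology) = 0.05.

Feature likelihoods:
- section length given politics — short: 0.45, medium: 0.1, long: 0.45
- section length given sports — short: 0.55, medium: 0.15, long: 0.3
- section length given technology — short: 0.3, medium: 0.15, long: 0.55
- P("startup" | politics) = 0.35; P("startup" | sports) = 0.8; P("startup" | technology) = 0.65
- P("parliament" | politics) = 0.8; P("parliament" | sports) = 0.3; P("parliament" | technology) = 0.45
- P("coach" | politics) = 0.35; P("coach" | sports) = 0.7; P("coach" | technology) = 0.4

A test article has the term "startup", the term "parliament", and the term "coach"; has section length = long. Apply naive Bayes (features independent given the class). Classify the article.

politics: 0.55 × 0.45 × 0.35 × 0.8 × 0.35 = 0.024255
sports: 0.4 × 0.3 × 0.8 × 0.3 × 0.7 = 0.02016
technology: 0.05 × 0.55 × 0.65 × 0.45 × 0.4 = 0.0032175
Highest score → politics.

politics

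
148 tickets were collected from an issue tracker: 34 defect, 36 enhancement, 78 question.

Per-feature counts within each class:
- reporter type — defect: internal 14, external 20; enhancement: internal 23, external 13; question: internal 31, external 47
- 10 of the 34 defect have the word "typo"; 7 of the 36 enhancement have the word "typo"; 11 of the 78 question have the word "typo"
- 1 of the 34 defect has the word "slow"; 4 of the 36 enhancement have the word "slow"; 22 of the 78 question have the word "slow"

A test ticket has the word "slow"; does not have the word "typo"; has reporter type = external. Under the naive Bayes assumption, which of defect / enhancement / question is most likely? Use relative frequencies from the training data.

defect: (34/148) × (20/34) × (24/34) × (1/34) ≈ 0.00280557
enhancement: (36/148) × (13/36) × (29/36) × (4/36) ≈ 0.00786203
question: (78/148) × (47/78) × (67/78) × (22/78) ≈ 0.0769386
Highest score → question.

question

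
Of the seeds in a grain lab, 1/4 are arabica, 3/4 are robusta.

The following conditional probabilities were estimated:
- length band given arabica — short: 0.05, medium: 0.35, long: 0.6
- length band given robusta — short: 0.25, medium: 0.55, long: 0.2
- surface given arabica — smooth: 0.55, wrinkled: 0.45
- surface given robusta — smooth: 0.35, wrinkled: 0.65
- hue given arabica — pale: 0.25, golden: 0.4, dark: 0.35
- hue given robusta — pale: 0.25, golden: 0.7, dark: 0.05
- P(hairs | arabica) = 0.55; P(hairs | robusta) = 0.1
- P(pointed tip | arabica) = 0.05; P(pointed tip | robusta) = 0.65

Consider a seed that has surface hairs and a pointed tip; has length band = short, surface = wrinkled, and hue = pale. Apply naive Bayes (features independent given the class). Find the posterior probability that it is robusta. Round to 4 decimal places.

arabica: 0.25 × 0.05 × 0.45 × 0.25 × 0.55 × 0.05 = 0.000038671875
robusta: 0.75 × 0.25 × 0.65 × 0.25 × 0.1 × 0.65 = 0.00198046875
P(robusta | x) = 0.00198046875 / 0.002019140625 ≈ 0.9808

0.9808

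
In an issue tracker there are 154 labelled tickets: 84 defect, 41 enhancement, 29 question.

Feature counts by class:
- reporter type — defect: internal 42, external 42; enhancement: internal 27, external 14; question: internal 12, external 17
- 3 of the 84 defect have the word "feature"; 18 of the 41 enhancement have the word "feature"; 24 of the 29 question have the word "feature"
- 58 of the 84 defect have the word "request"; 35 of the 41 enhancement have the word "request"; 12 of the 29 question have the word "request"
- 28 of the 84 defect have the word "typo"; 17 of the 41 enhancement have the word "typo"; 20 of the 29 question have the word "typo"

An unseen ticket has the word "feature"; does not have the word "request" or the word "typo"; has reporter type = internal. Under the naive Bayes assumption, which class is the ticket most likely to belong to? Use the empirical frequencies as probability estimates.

defect: (84/154) × (42/84) × (3/84) × (26/84) × (56/84) ≈ 0.00200989
enhancement: (41/154) × (27/41) × (18/41) × (6/41) × (24/41) ≈ 0.00659366
question: (29/154) × (12/29) × (24/29) × (17/29) × (9/29) ≈ 0.0117319
Highest score → question.

question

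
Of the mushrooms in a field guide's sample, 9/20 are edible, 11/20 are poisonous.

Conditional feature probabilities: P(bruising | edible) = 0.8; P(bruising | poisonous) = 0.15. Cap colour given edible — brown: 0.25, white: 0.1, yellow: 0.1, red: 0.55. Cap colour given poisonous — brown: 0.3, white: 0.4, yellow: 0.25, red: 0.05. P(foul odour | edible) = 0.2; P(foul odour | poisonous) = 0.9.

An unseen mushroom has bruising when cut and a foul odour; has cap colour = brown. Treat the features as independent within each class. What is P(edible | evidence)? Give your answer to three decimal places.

edible: 0.45 × 0.8 × 0.25 × 0.2 = 0.018
poisonous: 0.55 × 0.15 × 0.3 × 0.9 = 0.022275
P(edible | x) = 0.018 / 0.040275 ≈ 0.447

0.447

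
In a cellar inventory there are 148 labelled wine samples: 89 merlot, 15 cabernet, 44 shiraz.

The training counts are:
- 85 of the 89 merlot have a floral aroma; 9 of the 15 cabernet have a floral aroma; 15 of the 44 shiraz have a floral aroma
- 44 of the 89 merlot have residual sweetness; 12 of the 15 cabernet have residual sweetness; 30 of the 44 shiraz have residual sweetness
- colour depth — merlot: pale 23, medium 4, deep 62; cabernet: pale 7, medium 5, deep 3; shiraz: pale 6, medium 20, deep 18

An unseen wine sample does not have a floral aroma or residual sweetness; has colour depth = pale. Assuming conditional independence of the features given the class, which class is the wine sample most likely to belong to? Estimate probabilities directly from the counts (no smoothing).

merlot: (89/148) × (4/89) × (45/89) × (23/89) ≈ 0.0035315
cabernet: (15/148) × (6/15) × (3/15) × (7/15) ≈ 0.00378378
shiraz: (44/148) × (29/44) × (14/44) × (6/44) ≈ 0.00850179
Highest score → shiraz.

shiraz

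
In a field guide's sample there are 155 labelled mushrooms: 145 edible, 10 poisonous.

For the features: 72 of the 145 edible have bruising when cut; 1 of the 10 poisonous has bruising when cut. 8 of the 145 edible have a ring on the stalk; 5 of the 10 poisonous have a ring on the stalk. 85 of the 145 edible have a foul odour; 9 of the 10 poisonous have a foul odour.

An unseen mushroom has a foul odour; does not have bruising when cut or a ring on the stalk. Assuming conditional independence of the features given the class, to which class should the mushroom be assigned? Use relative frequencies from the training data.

edible

edible: (145/155) × (73/145) × (137/145) × (85/145) ≈ 0.260852
poisonous: (10/155) × (9/10) × (5/10) × (9/10) ≈ 0.026129
Highest score → edible.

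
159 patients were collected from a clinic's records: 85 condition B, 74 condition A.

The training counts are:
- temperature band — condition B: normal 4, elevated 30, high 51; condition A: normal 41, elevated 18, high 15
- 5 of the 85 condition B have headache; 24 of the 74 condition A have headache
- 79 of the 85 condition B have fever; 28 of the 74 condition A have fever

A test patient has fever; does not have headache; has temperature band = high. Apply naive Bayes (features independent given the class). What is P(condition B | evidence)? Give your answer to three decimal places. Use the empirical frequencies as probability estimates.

condition B: (85/159) × (51/85) × (80/85) × (79/85) ≈ 0.280577
condition A: (74/159) × (15/74) × (50/74) × (28/74) ≈ 0.024119
P(condition B | x) = 0.280577 / 0.304696 ≈ 0.921

0.921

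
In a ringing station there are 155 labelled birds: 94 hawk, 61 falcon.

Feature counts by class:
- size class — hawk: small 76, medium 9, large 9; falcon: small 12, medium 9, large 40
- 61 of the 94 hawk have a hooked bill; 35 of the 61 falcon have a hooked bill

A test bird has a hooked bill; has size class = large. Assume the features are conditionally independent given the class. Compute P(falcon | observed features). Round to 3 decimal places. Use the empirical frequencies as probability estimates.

0.797

hawk: (94/155) × (9/94) × (61/94) ≈ 0.0376802
falcon: (61/155) × (40/61) × (35/61) ≈ 0.14807
P(falcon | x) = 0.14807 / 0.1857502 ≈ 0.797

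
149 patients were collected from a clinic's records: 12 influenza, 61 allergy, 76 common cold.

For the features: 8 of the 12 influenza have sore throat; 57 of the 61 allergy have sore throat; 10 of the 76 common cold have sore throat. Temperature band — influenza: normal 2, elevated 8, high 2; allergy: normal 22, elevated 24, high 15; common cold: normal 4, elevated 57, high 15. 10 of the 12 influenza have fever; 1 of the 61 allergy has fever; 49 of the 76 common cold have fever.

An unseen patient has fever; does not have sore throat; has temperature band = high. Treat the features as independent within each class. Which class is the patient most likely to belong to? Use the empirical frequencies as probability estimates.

common cold

influenza: (12/149) × (4/12) × (2/12) × (10/12) ≈ 0.00372856
allergy: (61/149) × (4/61) × (15/61) × (1/61) ≈ 0.000108219
common cold: (76/149) × (66/76) × (15/76) × (49/76) ≈ 0.0563661
Highest score → common cold.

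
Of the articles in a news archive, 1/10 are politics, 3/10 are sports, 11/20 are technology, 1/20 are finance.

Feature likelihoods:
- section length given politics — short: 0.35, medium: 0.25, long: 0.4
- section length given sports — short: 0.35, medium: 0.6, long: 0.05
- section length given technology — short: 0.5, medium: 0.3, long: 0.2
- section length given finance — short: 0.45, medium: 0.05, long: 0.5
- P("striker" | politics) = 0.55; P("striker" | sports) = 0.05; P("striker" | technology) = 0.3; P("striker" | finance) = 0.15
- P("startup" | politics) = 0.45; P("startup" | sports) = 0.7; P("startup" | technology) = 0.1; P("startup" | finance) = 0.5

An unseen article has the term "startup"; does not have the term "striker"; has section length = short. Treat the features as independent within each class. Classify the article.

sports

politics: 0.1 × 0.35 × (1−0.55) × 0.45 = 0.0070875
sports: 0.3 × 0.35 × (1−0.05) × 0.7 = 0.069825
technology: 0.55 × 0.5 × (1−0.3) × 0.1 = 0.01925
finance: 0.05 × 0.45 × (1−0.15) × 0.5 = 0.0095625
Highest score → sports.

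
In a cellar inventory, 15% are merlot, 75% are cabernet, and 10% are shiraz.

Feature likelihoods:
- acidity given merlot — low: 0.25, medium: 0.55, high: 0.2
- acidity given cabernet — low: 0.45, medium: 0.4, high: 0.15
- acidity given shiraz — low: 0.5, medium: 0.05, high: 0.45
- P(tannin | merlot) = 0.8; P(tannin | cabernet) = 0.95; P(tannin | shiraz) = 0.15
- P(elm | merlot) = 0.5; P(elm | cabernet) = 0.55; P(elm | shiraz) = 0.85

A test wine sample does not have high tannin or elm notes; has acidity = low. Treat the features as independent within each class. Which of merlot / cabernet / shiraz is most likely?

cabernet

merlot: 0.15 × 0.25 × (1−0.8) × (1−0.5) = 0.00375
cabernet: 0.75 × 0.45 × (1−0.95) × (1−0.55) = 0.00759375
shiraz: 0.1 × 0.5 × (1−0.15) × (1−0.85) = 0.006375
Highest score → cabernet.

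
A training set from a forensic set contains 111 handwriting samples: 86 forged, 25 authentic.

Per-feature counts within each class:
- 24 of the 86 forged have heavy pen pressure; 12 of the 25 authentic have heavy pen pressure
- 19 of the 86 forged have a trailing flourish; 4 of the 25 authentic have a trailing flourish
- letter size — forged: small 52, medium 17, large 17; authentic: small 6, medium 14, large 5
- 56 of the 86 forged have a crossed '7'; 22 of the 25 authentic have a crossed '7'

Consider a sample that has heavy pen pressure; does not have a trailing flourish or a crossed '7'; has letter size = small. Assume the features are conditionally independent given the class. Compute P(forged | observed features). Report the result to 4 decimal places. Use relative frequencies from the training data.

forged: (86/111) × (24/86) × (67/86) × (52/86) × (30/86) ≈ 0.0355298
authentic: (25/111) × (12/25) × (21/25) × (6/25) × (3/25) ≈ 0.00261535
P(forged | x) = 0.0355298 / 0.03814515 ≈ 0.9314

0.9314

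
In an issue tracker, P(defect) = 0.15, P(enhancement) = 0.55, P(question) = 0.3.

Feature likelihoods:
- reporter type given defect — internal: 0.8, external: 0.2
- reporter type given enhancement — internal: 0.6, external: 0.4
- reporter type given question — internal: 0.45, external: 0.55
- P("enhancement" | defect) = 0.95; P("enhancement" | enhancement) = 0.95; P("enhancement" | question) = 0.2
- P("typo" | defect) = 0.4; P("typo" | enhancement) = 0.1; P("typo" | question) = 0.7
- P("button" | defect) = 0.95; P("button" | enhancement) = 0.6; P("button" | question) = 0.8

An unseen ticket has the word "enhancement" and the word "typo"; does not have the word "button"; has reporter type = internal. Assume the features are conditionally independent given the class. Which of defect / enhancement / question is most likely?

defect: 0.15 × 0.8 × 0.95 × 0.4 × (1−0.95) = 0.00228
enhancement: 0.55 × 0.6 × 0.95 × 0.1 × (1−0.6) = 0.01254
question: 0.3 × 0.45 × 0.2 × 0.7 × (1−0.8) = 0.00378
Highest score → enhancement.

enhancement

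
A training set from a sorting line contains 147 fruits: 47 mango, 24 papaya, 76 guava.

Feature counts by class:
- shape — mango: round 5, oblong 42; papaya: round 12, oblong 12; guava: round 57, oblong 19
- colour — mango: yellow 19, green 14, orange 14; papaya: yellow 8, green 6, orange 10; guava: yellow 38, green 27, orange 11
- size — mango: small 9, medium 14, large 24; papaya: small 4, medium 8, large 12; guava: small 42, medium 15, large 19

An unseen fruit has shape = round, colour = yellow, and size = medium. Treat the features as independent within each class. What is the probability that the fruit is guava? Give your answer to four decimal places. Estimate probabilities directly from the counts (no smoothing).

mango: (47/147) × (5/47) × (19/47) × (14/47) ≈ 0.0040958
papaya: (24/147) × (12/24) × (8/24) × (8/24) ≈ 0.00907029
guava: (76/147) × (57/76) × (38/76) × (15/76) ≈ 0.0382653
P(guava | x) = 0.0382653 / 0.05143139 ≈ 0.7440

0.7440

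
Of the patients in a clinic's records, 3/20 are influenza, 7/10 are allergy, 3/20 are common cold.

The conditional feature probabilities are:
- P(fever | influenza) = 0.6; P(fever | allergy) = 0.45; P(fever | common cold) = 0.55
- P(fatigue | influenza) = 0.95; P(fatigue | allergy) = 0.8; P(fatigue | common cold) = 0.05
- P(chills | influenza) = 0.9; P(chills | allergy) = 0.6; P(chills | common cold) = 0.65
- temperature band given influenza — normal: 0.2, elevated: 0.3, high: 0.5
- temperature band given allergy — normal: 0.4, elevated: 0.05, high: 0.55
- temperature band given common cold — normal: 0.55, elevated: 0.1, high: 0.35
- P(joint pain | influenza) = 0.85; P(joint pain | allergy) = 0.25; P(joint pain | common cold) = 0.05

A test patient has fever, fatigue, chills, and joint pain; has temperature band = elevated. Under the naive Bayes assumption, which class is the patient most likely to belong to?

influenza

influenza: 0.15 × 0.6 × 0.95 × 0.9 × 0.3 × 0.85 = 0.01962225
allergy: 0.7 × 0.45 × 0.8 × 0.6 × 0.05 × 0.25 = 0.00189
common cold: 0.15 × 0.55 × 0.05 × 0.65 × 0.1 × 0.05 = 0.00001340625
Highest score → influenza.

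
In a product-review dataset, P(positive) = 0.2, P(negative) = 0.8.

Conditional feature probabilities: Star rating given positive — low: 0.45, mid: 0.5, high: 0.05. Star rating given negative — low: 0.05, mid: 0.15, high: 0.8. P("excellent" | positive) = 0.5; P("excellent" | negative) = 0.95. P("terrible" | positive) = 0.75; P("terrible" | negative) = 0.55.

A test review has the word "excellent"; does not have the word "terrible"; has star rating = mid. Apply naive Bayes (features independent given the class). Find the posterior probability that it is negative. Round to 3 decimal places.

0.804

positive: 0.2 × 0.5 × 0.5 × (1−0.75) = 0.0125
negative: 0.8 × 0.15 × 0.95 × (1−0.55) = 0.0513
P(negative | x) = 0.0513 / 0.0638 ≈ 0.804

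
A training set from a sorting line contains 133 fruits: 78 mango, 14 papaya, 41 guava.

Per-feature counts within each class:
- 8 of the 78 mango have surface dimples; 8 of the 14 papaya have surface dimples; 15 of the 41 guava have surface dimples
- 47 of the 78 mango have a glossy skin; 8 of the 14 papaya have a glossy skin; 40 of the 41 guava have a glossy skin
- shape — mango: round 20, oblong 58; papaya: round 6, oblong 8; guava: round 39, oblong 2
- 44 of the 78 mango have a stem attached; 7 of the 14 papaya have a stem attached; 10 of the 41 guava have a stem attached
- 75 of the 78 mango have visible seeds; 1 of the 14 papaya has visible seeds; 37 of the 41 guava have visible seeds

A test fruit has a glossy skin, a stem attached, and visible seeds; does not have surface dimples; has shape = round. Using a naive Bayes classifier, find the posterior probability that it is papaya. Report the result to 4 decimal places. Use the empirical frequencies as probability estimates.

mango: (78/133) × (70/78) × (47/78) × (20/78) × (44/78) × (75/78) ≈ 0.0441072
papaya: (14/133) × (6/14) × (8/14) × (6/14) × (7/14) × (1/14) ≈ 0.000394572
guava: (41/133) × (26/41) × (40/41) × (39/41) × (10/41) × (37/41) ≈ 0.0399312
P(papaya | x) = 0.000394572 / 0.084432972 ≈ 0.0047

0.0047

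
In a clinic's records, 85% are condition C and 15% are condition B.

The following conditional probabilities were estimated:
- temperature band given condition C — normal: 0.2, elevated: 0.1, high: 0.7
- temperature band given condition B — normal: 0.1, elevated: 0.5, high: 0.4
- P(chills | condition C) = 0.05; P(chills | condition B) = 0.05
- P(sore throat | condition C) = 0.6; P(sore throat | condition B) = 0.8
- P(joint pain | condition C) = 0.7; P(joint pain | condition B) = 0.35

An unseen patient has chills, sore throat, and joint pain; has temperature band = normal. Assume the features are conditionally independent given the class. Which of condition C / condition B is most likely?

condition C

condition C: 0.85 × 0.2 × 0.05 × 0.6 × 0.7 = 0.00357
condition B: 0.15 × 0.1 × 0.05 × 0.8 × 0.35 = 0.00021
Highest score → condition C.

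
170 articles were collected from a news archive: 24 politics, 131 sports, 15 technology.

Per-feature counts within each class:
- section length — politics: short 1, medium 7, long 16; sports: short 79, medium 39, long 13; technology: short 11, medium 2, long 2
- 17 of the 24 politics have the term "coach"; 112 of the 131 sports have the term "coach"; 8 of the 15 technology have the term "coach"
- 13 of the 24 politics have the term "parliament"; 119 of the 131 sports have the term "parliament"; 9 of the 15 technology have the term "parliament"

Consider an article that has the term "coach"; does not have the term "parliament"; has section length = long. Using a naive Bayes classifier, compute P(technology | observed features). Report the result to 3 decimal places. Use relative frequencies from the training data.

politics: (24/170) × (16/24) × (17/24) × (11/24) ≈ 0.0305556
sports: (131/170) × (13/131) × (112/131) × (12/131) ≈ 0.00598896
technology: (15/170) × (2/15) × (8/15) × (6/15) ≈ 0.0025098
P(technology | x) = 0.0025098 / 0.03905436 ≈ 0.064

0.064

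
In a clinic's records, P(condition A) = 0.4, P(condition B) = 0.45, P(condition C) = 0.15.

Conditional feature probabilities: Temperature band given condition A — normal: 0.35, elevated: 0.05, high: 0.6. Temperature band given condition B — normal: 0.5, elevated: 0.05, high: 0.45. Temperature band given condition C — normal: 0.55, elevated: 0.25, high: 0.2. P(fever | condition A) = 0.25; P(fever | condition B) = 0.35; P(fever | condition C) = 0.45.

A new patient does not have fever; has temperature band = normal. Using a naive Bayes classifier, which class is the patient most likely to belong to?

condition B

condition A: 0.4 × 0.35 × (1−0.25) = 0.105
condition B: 0.45 × 0.5 × (1−0.35) = 0.14625
condition C: 0.15 × 0.55 × (1−0.45) = 0.045375
Highest score → condition B.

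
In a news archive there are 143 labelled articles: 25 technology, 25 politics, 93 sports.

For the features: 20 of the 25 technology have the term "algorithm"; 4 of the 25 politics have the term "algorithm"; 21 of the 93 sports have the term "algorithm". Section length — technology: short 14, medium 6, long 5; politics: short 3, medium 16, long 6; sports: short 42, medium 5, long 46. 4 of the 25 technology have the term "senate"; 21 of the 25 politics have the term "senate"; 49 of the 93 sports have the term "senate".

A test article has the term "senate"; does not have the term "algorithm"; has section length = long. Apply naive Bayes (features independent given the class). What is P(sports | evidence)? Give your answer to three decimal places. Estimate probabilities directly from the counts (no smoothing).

0.810

technology: (25/143) × (5/25) × (5/25) × (4/25) ≈ 0.00111888
politics: (25/143) × (21/25) × (6/25) × (21/25) ≈ 0.0296056
sports: (93/143) × (72/93) × (46/93) × (49/93) ≈ 0.131215
P(sports | x) = 0.131215 / 0.16193948 ≈ 0.810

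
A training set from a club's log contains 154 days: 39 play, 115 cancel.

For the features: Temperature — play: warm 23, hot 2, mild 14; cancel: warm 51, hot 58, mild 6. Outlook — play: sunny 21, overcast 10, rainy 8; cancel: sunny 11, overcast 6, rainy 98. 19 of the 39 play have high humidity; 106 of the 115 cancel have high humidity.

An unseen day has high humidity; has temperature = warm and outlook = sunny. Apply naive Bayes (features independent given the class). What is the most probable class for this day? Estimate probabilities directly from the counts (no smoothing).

play: (39/154) × (23/39) × (21/39) × (19/39) ≈ 0.0391788
cancel: (115/154) × (51/115) × (11/115) × (106/115) ≈ 0.0291979
Highest score → play.

play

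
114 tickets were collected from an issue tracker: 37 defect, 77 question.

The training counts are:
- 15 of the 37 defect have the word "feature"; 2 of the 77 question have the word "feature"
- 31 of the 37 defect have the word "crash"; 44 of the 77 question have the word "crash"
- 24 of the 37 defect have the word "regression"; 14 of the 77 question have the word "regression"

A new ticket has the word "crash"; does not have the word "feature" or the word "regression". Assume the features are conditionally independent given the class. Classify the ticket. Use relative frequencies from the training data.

defect: (37/114) × (22/37) × (31/37) × (13/37) ≈ 0.0568093
question: (77/114) × (75/77) × (44/77) × (63/77) ≈ 0.307587
Highest score → question.

question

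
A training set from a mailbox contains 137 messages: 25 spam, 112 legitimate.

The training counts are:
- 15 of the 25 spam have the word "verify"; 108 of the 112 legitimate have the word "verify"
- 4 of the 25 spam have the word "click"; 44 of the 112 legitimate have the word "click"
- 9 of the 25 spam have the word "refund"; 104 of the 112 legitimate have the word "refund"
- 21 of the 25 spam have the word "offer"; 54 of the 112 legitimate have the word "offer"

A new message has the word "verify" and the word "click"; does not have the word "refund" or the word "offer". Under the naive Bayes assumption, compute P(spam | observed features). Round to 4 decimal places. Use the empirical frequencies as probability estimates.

spam: (25/137) × (15/25) × (4/25) × (16/25) × (4/25) ≈ 0.00179387
legitimate: (112/137) × (108/112) × (44/112) × (8/112) × (58/112) ≈ 0.0114557
P(spam | x) = 0.00179387 / 0.01324957 ≈ 0.1354

0.1354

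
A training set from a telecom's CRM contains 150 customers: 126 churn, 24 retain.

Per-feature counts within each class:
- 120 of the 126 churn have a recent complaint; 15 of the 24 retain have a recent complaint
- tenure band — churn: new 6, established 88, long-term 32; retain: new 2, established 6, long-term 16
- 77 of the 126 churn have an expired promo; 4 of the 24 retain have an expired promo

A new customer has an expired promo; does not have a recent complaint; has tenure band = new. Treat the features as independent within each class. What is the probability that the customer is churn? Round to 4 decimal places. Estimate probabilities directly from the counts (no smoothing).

churn: (126/150) × (6/126) × (6/126) × (77/126) ≈ 0.00116402
retain: (24/150) × (9/24) × (2/24) × (4/24) ≈ 0.000833333
P(churn | x) = 0.00116402 / 0.001997353 ≈ 0.5828

0.5828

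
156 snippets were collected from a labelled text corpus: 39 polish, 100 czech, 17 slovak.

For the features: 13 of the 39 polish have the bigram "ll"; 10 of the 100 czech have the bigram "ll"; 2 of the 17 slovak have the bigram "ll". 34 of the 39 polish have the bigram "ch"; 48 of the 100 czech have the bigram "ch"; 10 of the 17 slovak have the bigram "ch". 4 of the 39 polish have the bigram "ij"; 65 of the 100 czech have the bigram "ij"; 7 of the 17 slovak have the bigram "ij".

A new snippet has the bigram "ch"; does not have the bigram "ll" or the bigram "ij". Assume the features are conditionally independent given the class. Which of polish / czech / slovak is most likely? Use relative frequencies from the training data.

polish: (39/156) × (26/39) × (34/39) × (35/39) ≈ 0.130397
czech: (100/156) × (90/100) × (48/100) × (35/100) ≈ 0.0969231
slovak: (17/156) × (15/17) × (10/17) × (10/17) ≈ 0.0332712
Highest score → polish.

polish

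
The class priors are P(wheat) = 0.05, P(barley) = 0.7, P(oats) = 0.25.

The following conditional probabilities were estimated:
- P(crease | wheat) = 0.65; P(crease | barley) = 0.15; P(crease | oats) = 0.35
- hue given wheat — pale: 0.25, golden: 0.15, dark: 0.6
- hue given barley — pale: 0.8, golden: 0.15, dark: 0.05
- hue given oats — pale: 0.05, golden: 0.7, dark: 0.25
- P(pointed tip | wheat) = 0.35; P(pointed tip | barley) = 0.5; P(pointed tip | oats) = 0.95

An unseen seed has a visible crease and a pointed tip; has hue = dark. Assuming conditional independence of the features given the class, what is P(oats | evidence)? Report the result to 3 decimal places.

wheat: 0.05 × 0.65 × 0.6 × 0.35 = 0.006825
barley: 0.7 × 0.15 × 0.05 × 0.5 = 0.002625
oats: 0.25 × 0.35 × 0.25 × 0.95 = 0.02078125
P(oats | x) = 0.02078125 / 0.03023125 ≈ 0.687

0.687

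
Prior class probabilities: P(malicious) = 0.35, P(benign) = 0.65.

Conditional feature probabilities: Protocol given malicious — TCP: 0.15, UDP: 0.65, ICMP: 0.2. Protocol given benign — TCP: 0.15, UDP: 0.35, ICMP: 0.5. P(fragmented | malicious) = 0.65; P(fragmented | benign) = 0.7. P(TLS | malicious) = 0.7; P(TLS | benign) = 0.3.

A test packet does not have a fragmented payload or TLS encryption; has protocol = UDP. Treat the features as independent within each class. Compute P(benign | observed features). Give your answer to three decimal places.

0.667

malicious: 0.35 × 0.65 × (1−0.65) × (1−0.7) = 0.0238875
benign: 0.65 × 0.35 × (1−0.7) × (1−0.3) = 0.047775
P(benign | x) = 0.047775 / 0.0716625 ≈ 0.667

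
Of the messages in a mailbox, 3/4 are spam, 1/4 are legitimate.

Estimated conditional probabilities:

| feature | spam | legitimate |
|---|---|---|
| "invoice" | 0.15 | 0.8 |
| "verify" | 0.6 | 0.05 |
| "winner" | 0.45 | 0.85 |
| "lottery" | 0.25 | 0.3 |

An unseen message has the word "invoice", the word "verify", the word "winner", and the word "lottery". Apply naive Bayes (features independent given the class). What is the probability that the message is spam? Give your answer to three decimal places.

spam: 0.75 × 0.15 × 0.6 × 0.45 × 0.25 = 0.00759375
legitimate: 0.25 × 0.8 × 0.05 × 0.85 × 0.3 = 0.00255
P(spam | x) = 0.00759375 / 0.01014375 ≈ 0.749

0.749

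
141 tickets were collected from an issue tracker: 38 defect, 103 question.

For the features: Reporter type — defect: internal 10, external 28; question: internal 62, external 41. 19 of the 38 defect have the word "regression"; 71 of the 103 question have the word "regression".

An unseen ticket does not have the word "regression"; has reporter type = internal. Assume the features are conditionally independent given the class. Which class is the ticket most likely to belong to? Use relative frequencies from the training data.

question

defect: (38/141) × (10/38) × (19/38) ≈ 0.035461
question: (103/141) × (62/103) × (32/103) ≈ 0.136611
Highest score → question.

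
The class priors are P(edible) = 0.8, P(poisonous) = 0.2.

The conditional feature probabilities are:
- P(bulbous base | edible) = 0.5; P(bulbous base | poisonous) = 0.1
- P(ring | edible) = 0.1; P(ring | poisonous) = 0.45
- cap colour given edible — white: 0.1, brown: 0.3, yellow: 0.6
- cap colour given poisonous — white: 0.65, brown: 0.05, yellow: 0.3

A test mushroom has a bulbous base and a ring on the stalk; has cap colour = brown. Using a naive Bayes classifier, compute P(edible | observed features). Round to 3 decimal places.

edible: 0.8 × 0.5 × 0.1 × 0.3 = 0.012
poisonous: 0.2 × 0.1 × 0.45 × 0.05 = 0.00045
P(edible | x) = 0.012 / 0.01245 ≈ 0.964

0.964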